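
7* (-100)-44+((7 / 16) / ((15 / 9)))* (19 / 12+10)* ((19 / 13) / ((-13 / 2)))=-20136247 / 27040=-744.68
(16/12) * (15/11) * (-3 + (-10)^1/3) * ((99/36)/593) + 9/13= 14776/23127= 0.64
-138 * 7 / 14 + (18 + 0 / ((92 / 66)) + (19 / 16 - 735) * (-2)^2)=-11945 / 4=-2986.25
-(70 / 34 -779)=13208 / 17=776.94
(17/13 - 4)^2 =1225/169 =7.25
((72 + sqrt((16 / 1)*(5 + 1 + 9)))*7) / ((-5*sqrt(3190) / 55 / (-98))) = 1372*sqrt(3190)*(sqrt(15) + 18) / 145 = 11689.33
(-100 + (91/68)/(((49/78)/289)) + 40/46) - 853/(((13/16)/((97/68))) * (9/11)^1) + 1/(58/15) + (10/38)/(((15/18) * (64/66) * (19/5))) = -70456324138625/53639638416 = -1313.51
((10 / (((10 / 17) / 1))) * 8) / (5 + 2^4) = 136 / 21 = 6.48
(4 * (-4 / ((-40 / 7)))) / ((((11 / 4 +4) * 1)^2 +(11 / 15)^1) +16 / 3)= 672 / 12391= 0.05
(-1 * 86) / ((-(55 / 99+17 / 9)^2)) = 3483 / 242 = 14.39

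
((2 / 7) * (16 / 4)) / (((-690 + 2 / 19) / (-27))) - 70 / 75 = -305756 / 344085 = -0.89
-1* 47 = -47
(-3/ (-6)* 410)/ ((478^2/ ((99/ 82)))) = 495/ 456968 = 0.00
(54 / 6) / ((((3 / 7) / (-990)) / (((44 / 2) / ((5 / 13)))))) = -1189188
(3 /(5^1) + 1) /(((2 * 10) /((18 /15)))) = 12 /125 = 0.10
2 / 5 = 0.40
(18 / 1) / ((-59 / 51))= -918 / 59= -15.56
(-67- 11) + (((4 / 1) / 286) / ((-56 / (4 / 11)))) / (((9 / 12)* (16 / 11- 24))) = -14522507 / 186186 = -78.00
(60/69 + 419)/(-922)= -9657/21206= -0.46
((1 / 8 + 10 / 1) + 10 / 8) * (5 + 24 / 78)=483 / 8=60.38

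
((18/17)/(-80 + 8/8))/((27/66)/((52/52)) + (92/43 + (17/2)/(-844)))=-0.01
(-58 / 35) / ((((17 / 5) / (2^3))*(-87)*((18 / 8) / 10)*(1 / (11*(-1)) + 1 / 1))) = 704 / 3213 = 0.22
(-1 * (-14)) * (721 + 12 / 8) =10115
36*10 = 360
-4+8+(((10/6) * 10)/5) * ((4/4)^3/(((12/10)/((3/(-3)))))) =11/9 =1.22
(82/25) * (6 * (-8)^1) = -3936/25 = -157.44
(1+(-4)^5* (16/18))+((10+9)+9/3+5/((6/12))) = -7895/9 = -877.22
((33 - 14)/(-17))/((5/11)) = -209/85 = -2.46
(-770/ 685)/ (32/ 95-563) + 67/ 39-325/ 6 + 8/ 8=-29386302653/ 571198758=-51.45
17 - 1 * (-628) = 645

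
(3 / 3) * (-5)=-5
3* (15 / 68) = 0.66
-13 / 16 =-0.81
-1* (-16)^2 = -256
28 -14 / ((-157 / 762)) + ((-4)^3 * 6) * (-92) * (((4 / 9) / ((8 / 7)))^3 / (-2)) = -35973784 / 38151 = -942.93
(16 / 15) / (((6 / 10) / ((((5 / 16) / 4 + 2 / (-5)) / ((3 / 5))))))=-103 / 108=-0.95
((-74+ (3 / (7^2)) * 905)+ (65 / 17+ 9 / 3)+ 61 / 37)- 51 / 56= -2719737 / 246568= -11.03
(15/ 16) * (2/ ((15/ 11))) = 11/ 8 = 1.38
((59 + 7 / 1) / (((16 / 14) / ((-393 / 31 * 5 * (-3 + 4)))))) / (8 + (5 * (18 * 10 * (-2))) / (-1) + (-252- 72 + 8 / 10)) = -2269575 / 920576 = -2.47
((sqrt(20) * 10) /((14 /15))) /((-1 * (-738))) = 25 * sqrt(5) /861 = 0.06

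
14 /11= 1.27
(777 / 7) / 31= 111 / 31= 3.58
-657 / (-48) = 219 / 16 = 13.69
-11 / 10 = -1.10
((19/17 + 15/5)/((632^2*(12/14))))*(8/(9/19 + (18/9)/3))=931/11034088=0.00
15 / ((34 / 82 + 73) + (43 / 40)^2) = 328000 / 1630603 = 0.20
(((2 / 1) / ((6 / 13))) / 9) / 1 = 0.48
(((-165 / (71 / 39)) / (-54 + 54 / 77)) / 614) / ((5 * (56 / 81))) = 42471 / 53010304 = 0.00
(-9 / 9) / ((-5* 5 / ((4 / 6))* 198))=1 / 7425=0.00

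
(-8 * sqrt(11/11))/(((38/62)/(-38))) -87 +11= 420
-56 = -56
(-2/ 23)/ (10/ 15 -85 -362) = 6/ 30797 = 0.00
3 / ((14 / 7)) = 3 / 2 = 1.50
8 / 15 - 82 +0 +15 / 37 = -44989 / 555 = -81.06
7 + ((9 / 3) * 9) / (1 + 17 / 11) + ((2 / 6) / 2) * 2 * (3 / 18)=17.66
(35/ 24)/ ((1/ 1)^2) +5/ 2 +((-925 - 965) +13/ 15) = -75407/ 40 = -1885.18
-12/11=-1.09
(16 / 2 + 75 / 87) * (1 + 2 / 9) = 2827 / 261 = 10.83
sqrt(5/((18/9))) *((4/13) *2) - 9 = -8.03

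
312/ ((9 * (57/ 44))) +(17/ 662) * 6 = 1523377/ 56601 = 26.91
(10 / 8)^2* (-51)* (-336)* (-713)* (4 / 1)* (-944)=72086011200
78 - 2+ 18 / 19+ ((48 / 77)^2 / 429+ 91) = 2705494369 / 16109093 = 167.95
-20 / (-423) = 20 / 423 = 0.05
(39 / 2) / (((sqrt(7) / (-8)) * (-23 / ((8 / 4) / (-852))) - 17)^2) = 52417881672 / 28222919098349089 - 207874368 * sqrt(7) / 28222919098349089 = 0.00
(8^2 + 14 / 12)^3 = 59776471 / 216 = 276742.92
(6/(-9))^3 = -8/27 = -0.30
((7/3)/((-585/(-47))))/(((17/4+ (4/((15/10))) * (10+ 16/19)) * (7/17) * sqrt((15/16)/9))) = 242896 * sqrt(15)/22115925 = 0.04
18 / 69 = 6 / 23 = 0.26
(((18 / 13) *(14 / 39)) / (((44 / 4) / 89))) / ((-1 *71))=-7476 / 131989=-0.06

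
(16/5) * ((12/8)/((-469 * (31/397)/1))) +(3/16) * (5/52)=-6836871/60482240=-0.11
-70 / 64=-35 / 32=-1.09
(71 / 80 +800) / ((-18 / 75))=-106785 / 32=-3337.03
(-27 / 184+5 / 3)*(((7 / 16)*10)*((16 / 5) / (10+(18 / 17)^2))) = 1697297 / 887064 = 1.91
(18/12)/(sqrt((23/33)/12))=9 *sqrt(253)/23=6.22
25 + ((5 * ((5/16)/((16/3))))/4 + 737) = 780363/1024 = 762.07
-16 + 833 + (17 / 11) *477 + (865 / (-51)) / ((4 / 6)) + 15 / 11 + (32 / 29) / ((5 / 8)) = 1531.87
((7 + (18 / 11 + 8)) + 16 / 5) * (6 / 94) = 3273 / 2585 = 1.27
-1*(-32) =32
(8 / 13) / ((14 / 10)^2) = 200 / 637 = 0.31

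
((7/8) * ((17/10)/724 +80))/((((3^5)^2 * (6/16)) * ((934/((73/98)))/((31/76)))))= 1310768071/1274561724401280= 0.00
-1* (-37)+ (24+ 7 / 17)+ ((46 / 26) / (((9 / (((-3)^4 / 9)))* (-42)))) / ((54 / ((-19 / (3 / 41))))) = 92648477 / 1503684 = 61.61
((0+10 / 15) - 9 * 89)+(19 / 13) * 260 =-1261 / 3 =-420.33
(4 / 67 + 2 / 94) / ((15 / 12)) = 204 / 3149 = 0.06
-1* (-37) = 37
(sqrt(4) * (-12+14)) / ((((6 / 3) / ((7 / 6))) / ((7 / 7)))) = 7 / 3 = 2.33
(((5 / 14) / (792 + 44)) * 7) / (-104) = -5 / 173888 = -0.00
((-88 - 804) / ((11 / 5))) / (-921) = 4460 / 10131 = 0.44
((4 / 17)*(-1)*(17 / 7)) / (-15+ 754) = -4 / 5173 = -0.00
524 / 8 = 131 / 2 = 65.50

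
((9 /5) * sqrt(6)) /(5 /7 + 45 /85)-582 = -582 + 1071 * sqrt(6) /740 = -578.45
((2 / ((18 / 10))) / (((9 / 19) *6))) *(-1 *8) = -760 / 243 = -3.13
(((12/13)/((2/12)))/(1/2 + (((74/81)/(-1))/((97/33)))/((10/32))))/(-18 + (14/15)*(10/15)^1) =42427800/65840099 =0.64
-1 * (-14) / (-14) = -1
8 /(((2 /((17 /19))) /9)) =612 /19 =32.21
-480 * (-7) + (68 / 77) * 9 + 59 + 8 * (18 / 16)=264568 / 77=3435.95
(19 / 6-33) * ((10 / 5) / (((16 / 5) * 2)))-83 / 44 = -11837 / 1056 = -11.21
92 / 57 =1.61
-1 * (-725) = 725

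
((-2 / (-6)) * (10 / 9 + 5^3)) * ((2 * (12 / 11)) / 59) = 9080 / 5841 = 1.55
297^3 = 26198073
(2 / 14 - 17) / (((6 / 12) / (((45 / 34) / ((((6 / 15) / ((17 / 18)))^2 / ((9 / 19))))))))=-125375 / 1064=-117.83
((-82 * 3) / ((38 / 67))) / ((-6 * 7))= 2747 / 266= 10.33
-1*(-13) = 13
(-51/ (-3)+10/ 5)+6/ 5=101/ 5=20.20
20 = 20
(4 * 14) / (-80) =-7 / 10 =-0.70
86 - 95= -9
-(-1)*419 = 419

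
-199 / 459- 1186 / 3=-181657 / 459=-395.77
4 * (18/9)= 8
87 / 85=1.02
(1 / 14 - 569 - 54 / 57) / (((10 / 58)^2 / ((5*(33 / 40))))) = -4206994011 / 53200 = -79078.83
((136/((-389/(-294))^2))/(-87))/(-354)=653072/258910231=0.00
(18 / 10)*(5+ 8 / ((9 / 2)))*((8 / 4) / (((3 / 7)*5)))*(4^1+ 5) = 2562 / 25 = 102.48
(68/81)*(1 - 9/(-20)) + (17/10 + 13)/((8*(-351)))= 102103/84240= 1.21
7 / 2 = 3.50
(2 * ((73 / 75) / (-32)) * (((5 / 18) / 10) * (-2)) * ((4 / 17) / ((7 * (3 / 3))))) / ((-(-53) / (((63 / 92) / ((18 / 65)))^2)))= 86359 / 6588919296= 0.00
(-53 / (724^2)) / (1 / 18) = -477 / 262088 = -0.00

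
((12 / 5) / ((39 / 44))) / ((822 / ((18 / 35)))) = 528 / 311675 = 0.00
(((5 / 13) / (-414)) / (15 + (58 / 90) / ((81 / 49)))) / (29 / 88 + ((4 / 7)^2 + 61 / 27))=-5893965 / 284645366408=-0.00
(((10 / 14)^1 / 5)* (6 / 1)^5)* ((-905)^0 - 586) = -4548960 / 7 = -649851.43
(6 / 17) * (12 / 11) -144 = -143.61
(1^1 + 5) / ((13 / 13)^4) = 6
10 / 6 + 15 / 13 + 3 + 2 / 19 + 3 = 6614 / 741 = 8.93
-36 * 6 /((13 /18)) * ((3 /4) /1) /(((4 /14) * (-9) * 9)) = 126 /13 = 9.69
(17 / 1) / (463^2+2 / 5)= 85 / 1071847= 0.00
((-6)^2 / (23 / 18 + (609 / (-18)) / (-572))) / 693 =3744 / 96355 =0.04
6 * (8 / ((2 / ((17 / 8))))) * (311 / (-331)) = -15861 / 331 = -47.92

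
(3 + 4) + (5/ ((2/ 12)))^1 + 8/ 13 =489/ 13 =37.62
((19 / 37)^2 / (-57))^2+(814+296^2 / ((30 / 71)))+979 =17639207885834 / 84337245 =209150.87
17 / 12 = 1.42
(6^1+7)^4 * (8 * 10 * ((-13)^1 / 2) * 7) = -103962040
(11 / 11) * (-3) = -3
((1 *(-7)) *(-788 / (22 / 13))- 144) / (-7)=-34270 / 77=-445.06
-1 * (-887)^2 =-786769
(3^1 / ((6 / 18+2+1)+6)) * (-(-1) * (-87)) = -783 / 28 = -27.96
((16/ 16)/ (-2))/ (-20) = 1/ 40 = 0.02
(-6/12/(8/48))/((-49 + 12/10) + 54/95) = 285/4487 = 0.06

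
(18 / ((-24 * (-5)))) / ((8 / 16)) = 3 / 10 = 0.30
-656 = -656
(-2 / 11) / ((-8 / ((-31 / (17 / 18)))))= -279 / 374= -0.75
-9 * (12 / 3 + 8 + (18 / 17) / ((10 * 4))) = -36801 / 340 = -108.24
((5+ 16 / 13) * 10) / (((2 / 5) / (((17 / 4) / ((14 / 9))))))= 309825 / 728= 425.58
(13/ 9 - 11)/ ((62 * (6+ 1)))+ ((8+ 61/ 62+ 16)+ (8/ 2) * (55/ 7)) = 220261/ 3906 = 56.39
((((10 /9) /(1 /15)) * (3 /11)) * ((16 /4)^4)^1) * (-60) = -768000 /11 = -69818.18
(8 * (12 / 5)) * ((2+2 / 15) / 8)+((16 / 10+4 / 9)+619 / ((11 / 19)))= 2663957 / 2475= 1076.35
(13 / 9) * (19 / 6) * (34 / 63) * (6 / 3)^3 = 33592 / 1701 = 19.75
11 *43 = 473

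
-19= -19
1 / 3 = 0.33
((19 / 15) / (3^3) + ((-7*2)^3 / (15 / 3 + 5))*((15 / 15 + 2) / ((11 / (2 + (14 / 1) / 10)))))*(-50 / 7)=11333374 / 6237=1817.12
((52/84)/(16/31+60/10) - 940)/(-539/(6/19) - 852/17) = 67780309/126700763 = 0.53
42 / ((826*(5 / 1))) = 0.01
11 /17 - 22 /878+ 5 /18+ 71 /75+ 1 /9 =6574163 /3358350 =1.96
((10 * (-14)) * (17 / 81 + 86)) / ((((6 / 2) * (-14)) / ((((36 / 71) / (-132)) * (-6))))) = 139660 / 21087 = 6.62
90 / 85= 18 / 17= 1.06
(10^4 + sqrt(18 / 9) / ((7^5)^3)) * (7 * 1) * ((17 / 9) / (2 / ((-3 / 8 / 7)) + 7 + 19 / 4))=-4760000 / 921 - 68 * sqrt(2) / 624643450093929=-5168.30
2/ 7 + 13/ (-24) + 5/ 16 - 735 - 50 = -263741/ 336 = -784.94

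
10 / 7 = 1.43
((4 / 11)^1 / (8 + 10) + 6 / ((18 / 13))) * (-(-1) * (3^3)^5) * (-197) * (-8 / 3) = 360984487896 / 11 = 32816771626.91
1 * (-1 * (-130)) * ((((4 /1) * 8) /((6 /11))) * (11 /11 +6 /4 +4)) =148720 /3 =49573.33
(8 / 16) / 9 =1 / 18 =0.06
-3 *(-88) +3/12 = 1057/4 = 264.25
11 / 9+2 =29 / 9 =3.22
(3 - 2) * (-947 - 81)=-1028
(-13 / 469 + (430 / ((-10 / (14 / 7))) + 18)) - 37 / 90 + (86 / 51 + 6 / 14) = -47592101 / 717570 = -66.32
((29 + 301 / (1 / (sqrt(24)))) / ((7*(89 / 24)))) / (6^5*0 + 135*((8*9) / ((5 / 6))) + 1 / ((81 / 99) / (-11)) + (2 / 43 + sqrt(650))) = -3091232160*sqrt(39) / 1809283384420271- 521196120*sqrt(26) / 12664983690941897 + 1214449718616 / 12664983690941897 + 3601471579344*sqrt(6) / 1809283384420271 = 0.00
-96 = -96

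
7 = 7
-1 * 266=-266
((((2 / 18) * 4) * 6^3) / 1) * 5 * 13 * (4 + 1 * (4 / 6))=29120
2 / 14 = 0.14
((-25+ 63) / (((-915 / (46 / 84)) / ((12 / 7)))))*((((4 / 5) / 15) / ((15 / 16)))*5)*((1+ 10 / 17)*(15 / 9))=-111872 / 3810975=-0.03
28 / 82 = 14 / 41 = 0.34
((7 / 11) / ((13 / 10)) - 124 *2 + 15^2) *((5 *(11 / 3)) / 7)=-5365 / 91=-58.96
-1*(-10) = 10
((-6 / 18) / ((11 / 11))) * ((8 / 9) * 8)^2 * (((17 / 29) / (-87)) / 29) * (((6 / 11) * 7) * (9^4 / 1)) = 98.11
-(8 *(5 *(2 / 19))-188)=3492 / 19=183.79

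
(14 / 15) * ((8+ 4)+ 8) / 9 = 2.07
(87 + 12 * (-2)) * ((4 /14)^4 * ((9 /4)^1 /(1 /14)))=648 /49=13.22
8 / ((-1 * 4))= -2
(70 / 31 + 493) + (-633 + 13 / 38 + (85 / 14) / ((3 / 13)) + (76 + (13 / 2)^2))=354233 / 49476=7.16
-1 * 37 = -37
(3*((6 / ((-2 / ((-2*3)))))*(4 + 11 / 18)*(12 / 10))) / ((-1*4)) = -747 / 10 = -74.70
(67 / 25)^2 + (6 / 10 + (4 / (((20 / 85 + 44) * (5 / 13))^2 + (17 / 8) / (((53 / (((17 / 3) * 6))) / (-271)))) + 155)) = 162.73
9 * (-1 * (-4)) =36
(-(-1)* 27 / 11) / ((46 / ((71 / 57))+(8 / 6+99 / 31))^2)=1177189443 / 824251396859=0.00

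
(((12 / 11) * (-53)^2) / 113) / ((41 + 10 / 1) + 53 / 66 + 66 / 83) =16786584 / 32559029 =0.52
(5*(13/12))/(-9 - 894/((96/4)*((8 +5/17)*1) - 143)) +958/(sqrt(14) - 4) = -109339349/57060 - 479*sqrt(14) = -3708.47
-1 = -1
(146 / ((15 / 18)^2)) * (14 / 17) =73584 / 425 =173.14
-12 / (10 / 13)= -78 / 5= -15.60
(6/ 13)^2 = 36/ 169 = 0.21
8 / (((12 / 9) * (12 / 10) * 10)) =1 / 2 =0.50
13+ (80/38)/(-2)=227/19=11.95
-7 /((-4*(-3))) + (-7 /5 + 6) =241 /60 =4.02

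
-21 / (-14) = 3 / 2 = 1.50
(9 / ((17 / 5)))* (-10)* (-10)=4500 / 17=264.71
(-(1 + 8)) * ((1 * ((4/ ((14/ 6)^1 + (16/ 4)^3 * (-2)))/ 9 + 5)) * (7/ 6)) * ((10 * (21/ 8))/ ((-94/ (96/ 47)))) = 24920910/ 832793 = 29.92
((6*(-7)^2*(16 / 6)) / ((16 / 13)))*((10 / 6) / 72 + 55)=7570745 / 216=35049.75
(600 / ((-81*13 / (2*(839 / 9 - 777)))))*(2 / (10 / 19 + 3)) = 93540800 / 211653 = 441.95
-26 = -26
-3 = -3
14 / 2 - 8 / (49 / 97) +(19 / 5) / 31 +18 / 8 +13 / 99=-19046779 / 3007620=-6.33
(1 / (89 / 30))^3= 27000 / 704969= 0.04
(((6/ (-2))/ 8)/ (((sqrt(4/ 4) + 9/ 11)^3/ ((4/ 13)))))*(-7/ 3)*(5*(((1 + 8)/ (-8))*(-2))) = 83853/ 166400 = 0.50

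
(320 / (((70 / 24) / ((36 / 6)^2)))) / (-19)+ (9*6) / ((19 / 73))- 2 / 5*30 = -1650 / 133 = -12.41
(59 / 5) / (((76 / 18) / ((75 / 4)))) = 7965 / 152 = 52.40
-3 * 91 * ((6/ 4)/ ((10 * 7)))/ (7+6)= -9/ 20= -0.45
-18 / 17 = -1.06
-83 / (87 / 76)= -6308 / 87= -72.51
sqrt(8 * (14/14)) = 2 * sqrt(2) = 2.83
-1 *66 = -66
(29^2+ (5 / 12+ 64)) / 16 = 10865 / 192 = 56.59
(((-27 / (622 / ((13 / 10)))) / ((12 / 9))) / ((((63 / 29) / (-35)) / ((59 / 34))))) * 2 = 200187 / 84592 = 2.37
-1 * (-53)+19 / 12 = 655 / 12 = 54.58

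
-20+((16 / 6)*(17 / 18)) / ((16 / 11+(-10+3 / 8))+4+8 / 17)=-3090628 / 149445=-20.68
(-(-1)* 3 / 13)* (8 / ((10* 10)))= 6 / 325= 0.02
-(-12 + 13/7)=71/7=10.14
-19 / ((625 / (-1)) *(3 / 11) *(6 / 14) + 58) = 77 / 61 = 1.26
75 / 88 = 0.85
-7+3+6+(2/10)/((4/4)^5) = 11/5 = 2.20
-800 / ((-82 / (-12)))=-4800 / 41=-117.07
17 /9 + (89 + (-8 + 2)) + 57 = 1277 /9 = 141.89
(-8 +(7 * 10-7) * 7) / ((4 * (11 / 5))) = 2165 / 44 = 49.20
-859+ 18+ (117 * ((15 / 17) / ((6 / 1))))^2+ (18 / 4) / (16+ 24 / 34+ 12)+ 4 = -152540451 / 282064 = -540.80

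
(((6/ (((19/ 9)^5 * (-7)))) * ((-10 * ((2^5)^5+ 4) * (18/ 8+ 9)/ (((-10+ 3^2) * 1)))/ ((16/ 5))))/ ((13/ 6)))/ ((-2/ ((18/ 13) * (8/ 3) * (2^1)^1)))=120367370400363000/ 2929225117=41091881.16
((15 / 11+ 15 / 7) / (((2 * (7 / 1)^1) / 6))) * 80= 120.22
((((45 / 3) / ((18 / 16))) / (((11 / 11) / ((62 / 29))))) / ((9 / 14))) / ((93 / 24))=8960 / 783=11.44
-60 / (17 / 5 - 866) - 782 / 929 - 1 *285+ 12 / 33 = -12579253513 / 44074547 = -285.41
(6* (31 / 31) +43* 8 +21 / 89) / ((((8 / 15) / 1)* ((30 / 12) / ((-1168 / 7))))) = -3900828 / 89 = -43829.53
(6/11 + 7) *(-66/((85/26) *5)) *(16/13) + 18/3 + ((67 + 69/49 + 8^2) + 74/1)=3642536/20825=174.91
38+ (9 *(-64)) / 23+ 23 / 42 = 13045 / 966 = 13.50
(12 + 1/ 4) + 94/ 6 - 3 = 299/ 12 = 24.92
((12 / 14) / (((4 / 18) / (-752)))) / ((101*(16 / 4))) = -5076 / 707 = -7.18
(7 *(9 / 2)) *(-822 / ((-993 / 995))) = 8587845 / 331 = 25945.15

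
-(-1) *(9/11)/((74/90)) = 405/407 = 1.00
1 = 1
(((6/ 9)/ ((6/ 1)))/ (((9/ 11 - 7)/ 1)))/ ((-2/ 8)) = 11/ 153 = 0.07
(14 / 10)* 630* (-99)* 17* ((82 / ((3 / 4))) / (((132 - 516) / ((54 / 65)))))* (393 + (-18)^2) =65455624773 / 260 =251752402.97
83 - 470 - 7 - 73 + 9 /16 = -7463 /16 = -466.44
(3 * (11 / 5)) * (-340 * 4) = -8976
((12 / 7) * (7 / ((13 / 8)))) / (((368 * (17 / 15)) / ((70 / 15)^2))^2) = 120050 / 5962359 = 0.02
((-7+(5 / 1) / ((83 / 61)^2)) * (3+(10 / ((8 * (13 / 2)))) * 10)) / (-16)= 118472 / 89557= 1.32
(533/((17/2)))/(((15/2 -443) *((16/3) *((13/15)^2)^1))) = -27675/769964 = -0.04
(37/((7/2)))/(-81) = -74/567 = -0.13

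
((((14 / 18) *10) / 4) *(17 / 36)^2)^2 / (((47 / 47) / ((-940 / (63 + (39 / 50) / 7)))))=-4207631378125 / 1502592031872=-2.80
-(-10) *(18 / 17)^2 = 3240 / 289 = 11.21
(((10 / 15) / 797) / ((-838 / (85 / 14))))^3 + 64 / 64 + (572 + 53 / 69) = 36410710306854596529269605 / 63458929304697326635368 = 573.77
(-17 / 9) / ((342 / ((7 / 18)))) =-119 / 55404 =-0.00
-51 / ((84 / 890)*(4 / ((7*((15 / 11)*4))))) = -113475 / 22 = -5157.95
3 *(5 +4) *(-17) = -459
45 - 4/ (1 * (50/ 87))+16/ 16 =976/ 25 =39.04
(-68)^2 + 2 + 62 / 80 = 185071 / 40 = 4626.78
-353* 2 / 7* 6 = -4236 / 7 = -605.14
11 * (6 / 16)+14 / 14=41 / 8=5.12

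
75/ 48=25/ 16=1.56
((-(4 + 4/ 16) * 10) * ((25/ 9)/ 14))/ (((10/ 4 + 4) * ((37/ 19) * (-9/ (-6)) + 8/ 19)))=-40375/ 104013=-0.39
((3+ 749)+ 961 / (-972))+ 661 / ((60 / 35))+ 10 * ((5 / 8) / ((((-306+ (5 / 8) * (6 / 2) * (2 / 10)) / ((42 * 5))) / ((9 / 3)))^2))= 15019238665 / 12912534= 1163.15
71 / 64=1.11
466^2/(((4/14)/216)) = 164169936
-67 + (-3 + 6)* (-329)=-1054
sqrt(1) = 1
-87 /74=-1.18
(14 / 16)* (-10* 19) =-665 / 4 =-166.25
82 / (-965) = -82 / 965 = -0.08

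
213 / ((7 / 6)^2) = 7668 / 49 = 156.49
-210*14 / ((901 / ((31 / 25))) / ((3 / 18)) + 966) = -7595 / 13758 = -0.55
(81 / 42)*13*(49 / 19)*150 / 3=61425 / 19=3232.89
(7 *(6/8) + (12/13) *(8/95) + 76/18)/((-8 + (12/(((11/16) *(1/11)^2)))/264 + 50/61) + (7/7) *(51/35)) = 4.19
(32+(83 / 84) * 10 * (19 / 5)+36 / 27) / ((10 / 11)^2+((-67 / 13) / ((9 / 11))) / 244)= 88.53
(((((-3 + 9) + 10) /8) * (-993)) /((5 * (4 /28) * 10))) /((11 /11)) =-278.04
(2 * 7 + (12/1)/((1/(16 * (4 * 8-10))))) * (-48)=-203424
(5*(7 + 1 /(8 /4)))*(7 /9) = 175 /6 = 29.17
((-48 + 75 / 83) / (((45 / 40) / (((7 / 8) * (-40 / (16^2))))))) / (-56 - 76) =-45605 / 1051776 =-0.04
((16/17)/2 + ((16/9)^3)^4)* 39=62235342524849000/1600434040059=38886.54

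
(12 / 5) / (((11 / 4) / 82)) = 71.56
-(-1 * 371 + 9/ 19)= 7040/ 19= 370.53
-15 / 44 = -0.34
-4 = -4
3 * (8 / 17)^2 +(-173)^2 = 8649673 / 289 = 29929.66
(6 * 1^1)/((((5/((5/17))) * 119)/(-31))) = -186/2023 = -0.09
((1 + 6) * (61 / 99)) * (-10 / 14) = -305 / 99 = -3.08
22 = 22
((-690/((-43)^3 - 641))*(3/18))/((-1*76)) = -115/6091248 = -0.00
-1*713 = -713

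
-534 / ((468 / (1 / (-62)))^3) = 89 / 4071565046016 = 0.00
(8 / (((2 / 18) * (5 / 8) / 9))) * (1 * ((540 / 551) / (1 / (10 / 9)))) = 622080 / 551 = 1129.00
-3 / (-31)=3 / 31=0.10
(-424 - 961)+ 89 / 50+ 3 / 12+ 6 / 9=-414691 / 300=-1382.30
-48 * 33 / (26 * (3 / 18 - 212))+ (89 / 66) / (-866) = 270134765 / 944388588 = 0.29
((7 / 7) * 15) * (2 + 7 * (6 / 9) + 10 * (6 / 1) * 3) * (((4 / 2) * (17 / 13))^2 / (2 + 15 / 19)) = 61499200 / 8957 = 6866.05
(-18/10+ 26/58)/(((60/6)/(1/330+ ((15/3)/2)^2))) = -202223/239250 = -0.85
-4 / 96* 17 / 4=-17 / 96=-0.18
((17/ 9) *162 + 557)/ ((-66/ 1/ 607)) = -523841/ 66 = -7936.98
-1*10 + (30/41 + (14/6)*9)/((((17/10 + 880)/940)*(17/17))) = 1586810/120499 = 13.17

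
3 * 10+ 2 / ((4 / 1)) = 61 / 2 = 30.50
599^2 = 358801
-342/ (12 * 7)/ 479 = -57/ 6706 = -0.01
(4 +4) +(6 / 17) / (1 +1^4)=139 / 17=8.18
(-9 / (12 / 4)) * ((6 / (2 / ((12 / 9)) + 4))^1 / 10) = -0.33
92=92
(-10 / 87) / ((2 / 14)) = -70 / 87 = -0.80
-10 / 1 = -10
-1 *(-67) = 67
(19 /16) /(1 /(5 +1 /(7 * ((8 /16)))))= 703 /112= 6.28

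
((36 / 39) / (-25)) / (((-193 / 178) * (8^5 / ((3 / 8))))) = 801 / 2055372800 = 0.00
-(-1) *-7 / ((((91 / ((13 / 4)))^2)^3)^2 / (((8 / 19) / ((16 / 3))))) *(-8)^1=3 / 157576679881965568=0.00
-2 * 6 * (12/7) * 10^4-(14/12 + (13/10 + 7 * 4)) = -21603199/105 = -205744.75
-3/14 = -0.21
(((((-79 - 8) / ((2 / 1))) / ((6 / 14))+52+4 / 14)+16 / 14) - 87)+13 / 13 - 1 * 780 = -12797 / 14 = -914.07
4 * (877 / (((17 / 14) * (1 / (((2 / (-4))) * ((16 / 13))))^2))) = 3143168 / 2873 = 1094.04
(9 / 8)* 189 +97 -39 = 270.62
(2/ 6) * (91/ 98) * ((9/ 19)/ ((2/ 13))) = 507/ 532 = 0.95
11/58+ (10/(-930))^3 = 8847869/46652706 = 0.19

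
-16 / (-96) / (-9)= -1 / 54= -0.02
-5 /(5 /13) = -13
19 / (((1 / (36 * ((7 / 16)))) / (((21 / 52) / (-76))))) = -1323 / 832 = -1.59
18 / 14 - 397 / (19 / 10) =-27619 / 133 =-207.66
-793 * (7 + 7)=-11102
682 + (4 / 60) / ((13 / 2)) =132992 / 195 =682.01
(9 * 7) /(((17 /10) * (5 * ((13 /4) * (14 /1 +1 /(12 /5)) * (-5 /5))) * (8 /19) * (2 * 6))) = -1197 /38233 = -0.03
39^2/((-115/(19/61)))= -28899/7015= -4.12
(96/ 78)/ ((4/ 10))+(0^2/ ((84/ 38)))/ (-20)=3.08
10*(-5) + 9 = -41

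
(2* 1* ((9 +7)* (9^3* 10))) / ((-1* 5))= -46656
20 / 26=10 / 13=0.77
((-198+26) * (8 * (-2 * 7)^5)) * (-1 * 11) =-8140504064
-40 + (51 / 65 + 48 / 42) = -17323 / 455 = -38.07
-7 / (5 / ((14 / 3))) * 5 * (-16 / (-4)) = -392 / 3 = -130.67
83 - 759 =-676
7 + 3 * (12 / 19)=169 / 19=8.89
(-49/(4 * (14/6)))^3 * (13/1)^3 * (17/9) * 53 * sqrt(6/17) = -119817789 * sqrt(102)/64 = -18907818.00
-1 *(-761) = 761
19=19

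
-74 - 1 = -75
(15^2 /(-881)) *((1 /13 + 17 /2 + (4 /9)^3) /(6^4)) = -4105775 /2404580256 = -0.00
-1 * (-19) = 19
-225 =-225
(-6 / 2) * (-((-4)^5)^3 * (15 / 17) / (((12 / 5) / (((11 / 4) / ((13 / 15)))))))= -830472192000 / 221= -3757792723.98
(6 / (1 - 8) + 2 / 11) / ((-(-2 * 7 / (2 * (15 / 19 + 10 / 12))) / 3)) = -4810 / 10241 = -0.47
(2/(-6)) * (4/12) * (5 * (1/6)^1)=-0.09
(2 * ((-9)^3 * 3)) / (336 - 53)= -4374 / 283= -15.46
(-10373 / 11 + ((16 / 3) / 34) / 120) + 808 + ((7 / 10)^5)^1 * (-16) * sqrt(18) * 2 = -103274 / 765 - 50421 * sqrt(2) / 3125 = -157.82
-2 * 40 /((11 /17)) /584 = -170 /803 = -0.21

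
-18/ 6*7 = -21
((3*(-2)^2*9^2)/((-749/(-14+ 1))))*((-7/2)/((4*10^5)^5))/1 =-3159/547840000000000000000000000000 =-0.00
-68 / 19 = -3.58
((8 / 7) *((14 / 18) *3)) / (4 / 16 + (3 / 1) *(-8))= -32 / 285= -0.11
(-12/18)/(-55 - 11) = 1/99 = 0.01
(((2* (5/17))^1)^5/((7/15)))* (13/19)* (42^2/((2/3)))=7371000000/26977283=273.23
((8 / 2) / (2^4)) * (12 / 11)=3 / 11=0.27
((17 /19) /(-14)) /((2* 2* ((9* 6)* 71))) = -0.00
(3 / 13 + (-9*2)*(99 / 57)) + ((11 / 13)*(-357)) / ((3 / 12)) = -306117 / 247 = -1239.34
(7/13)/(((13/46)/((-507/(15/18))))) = -5796/5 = -1159.20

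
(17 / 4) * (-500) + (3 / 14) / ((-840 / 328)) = -1041291 / 490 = -2125.08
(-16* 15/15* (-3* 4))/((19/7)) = 1344/19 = 70.74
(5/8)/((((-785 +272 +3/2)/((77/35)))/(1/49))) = -0.00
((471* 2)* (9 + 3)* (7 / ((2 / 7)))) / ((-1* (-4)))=69237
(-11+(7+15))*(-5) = -55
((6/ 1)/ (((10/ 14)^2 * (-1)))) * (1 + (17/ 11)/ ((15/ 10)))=-6566/ 275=-23.88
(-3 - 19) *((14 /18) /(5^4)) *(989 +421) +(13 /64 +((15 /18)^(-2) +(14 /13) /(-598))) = -3448049723 /93288000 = -36.96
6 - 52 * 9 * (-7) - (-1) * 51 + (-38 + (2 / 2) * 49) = 3344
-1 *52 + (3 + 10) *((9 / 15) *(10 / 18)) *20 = 104 / 3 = 34.67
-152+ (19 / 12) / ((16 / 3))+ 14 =-8813 / 64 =-137.70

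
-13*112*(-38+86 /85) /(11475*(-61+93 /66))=-33569536 /426238875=-0.08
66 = 66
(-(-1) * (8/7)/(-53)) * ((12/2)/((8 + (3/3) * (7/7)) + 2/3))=-144/10759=-0.01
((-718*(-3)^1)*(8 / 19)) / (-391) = -17232 / 7429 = -2.32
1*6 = 6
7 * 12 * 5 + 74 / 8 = 1717 / 4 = 429.25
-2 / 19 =-0.11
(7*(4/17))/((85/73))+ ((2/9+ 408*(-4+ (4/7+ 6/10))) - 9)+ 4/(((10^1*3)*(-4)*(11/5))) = -465217651/400554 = -1161.44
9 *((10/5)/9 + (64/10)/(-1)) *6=-333.60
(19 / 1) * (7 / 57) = 7 / 3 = 2.33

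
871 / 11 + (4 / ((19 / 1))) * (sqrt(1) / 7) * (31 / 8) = 232027 / 2926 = 79.30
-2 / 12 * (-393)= 131 / 2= 65.50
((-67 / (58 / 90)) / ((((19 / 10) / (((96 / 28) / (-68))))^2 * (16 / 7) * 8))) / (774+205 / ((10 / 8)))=-10125 / 2372024144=-0.00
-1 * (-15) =15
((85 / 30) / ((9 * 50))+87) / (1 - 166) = -234917 / 445500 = -0.53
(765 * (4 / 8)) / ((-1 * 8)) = -765 / 16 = -47.81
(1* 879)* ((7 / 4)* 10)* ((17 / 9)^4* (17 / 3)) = 14560633535 / 13122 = 1109635.23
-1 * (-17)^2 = -289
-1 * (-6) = 6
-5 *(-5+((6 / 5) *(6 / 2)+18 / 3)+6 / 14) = -176 / 7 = -25.14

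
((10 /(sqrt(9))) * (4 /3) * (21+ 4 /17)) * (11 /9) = 158840 /1377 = 115.35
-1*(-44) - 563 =-519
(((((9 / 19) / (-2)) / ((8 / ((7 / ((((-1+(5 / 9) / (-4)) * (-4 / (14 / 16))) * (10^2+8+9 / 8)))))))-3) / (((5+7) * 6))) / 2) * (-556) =168072545 / 14508096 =11.58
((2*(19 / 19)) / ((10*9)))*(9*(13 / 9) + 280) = 293 / 45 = 6.51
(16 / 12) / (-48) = -0.03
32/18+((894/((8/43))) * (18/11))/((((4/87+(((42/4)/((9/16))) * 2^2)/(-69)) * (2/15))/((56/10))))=-196266516043/615780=-318728.31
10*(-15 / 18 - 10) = -325 / 3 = -108.33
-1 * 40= -40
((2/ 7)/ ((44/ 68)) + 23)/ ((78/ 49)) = 12635/ 858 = 14.73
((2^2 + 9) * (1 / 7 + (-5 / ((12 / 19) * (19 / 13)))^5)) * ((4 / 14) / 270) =-105583212059 / 1646023680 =-64.14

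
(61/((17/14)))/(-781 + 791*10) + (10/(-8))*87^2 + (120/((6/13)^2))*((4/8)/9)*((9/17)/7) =-96293363029/10180212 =-9458.88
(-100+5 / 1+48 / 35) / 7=-3277 / 245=-13.38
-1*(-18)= 18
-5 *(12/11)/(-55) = 12/121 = 0.10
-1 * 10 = -10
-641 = -641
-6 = -6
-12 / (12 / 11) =-11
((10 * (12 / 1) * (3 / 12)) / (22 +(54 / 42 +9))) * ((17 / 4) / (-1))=-1785 / 452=-3.95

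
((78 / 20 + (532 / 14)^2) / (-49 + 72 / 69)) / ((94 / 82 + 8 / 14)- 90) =95575879 / 279467110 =0.34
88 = 88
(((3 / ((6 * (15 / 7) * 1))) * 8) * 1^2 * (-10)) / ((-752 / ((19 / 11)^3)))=48013 / 375342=0.13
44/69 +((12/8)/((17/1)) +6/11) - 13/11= 2311/25806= 0.09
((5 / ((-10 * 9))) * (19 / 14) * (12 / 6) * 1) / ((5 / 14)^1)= -19 / 45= -0.42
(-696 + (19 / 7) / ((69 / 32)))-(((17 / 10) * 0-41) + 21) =-325900 / 483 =-674.74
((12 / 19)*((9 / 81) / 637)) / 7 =0.00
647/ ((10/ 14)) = 4529/ 5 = 905.80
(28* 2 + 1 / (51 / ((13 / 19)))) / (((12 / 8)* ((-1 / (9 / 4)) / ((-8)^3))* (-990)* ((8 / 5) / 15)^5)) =-3146838.58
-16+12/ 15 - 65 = -401/ 5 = -80.20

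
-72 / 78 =-12 / 13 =-0.92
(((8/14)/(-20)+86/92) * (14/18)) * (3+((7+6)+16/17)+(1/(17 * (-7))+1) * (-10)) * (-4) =-2439448/123165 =-19.81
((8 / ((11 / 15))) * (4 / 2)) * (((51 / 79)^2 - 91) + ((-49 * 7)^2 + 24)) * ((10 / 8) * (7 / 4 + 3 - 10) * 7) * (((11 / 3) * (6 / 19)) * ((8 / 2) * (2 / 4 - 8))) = 485429777374500 / 118579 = 4093724667.73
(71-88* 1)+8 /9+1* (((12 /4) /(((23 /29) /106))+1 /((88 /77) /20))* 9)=1552499 /414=3750.00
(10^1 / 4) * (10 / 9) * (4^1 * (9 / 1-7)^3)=800 / 9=88.89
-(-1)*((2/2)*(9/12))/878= 3/3512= 0.00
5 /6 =0.83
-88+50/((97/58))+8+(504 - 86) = 35686/97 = 367.90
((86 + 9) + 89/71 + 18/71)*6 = 41112/71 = 579.04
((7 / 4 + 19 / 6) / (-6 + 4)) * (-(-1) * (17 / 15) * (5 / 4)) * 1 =-3.48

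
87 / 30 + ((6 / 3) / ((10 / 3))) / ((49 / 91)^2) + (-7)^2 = 5289 / 98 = 53.97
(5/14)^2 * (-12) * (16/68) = -300/833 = -0.36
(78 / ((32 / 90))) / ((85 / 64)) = 2808 / 17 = 165.18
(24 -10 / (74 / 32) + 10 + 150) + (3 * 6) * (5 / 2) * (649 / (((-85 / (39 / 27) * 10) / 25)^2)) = 89456777 / 384948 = 232.39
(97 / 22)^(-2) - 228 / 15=-712664 / 47045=-15.15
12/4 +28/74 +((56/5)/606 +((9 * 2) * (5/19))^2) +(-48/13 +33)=14506051078/263066115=55.14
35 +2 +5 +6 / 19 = 804 / 19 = 42.32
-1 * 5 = -5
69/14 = 4.93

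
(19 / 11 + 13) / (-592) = -81 / 3256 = -0.02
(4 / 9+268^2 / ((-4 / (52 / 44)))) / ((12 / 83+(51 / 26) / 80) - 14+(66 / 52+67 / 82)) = 1143847939840 / 633075201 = 1806.81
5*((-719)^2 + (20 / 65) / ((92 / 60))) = 772856995 / 299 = 2584806.00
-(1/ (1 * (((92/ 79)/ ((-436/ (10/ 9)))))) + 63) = 63009/ 230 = 273.95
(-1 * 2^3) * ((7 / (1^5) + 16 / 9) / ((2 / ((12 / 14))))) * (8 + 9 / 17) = -91640 / 357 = -256.69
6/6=1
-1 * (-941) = 941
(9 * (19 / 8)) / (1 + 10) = 171 / 88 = 1.94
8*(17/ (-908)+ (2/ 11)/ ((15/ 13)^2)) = 529658/ 561825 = 0.94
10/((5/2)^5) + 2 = 1314/625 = 2.10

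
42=42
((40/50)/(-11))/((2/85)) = -34/11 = -3.09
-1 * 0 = 0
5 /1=5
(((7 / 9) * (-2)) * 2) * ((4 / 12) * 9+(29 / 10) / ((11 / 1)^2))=-51226 / 5445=-9.41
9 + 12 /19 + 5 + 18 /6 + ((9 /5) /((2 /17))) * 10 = 170.63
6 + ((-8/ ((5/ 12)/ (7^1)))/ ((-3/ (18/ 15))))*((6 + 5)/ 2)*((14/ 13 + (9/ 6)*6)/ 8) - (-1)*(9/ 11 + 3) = 1366584/ 3575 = 382.26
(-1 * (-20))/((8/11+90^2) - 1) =220/89097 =0.00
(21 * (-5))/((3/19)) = -665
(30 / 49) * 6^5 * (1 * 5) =1166400 / 49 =23804.08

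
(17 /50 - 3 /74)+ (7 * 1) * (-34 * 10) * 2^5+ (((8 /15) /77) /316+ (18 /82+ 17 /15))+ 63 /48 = -281108137040469 /3691164400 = -76157.04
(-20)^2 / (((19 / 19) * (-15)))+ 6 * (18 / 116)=-2239 / 87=-25.74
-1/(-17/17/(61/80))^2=-3721/6400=-0.58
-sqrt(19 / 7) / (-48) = 0.03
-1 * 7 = -7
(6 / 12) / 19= 0.03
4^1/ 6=2/ 3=0.67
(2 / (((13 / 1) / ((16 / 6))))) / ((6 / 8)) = 64 / 117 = 0.55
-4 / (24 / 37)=-37 / 6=-6.17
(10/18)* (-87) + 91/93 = -1468/31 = -47.35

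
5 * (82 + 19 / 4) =1735 / 4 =433.75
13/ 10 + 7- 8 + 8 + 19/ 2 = 89/ 5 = 17.80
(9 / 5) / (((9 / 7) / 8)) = 56 / 5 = 11.20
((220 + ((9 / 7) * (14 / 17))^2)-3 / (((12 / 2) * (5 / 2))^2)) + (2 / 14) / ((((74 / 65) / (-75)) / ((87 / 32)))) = 195.52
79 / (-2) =-39.50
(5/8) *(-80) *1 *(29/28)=-51.79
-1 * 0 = 0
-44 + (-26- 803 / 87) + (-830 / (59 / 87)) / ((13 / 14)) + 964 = -433.27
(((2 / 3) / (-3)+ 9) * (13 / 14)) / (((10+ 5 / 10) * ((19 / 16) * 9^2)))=16432 / 2036097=0.01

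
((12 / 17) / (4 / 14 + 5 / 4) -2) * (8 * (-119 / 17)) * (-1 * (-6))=378336 / 731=517.56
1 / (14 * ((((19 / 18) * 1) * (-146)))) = -9 / 19418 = -0.00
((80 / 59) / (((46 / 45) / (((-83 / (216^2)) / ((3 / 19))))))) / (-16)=39425 / 42208128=0.00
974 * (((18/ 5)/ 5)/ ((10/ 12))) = 105192/ 125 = 841.54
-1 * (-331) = 331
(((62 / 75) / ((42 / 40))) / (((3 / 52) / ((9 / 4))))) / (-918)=-1612 / 48195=-0.03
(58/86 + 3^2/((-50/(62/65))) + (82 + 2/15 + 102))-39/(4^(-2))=-92101666/209625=-439.36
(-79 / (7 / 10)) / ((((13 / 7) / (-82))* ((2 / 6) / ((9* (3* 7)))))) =36730260 / 13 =2825404.62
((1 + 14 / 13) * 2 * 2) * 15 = 124.62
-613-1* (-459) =-154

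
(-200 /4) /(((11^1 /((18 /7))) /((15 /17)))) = -13500 /1309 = -10.31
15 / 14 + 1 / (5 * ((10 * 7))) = 188 / 175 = 1.07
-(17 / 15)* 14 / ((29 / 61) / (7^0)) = -14518 / 435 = -33.37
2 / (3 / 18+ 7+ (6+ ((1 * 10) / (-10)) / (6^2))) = 72 / 473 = 0.15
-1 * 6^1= -6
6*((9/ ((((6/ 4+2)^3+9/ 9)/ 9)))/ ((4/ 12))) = 432/ 13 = 33.23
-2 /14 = -1 /7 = -0.14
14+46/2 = 37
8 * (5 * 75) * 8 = 24000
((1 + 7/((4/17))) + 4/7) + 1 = 905/28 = 32.32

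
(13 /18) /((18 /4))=13 /81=0.16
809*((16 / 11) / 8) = 1618 / 11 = 147.09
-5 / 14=-0.36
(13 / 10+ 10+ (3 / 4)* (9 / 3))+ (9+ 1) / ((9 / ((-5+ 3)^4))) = 5639 / 180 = 31.33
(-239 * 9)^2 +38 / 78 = 180445258 / 39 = 4626801.49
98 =98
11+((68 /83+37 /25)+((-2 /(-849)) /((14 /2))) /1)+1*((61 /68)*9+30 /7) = 21516422129 /838557300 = 25.66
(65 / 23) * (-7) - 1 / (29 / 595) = -26880 / 667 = -40.30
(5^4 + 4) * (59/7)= 37111/7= 5301.57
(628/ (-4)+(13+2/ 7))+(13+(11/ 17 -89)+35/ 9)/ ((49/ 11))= -171100/ 1071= -159.76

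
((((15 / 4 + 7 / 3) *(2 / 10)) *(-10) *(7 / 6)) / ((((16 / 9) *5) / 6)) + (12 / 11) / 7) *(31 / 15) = -19.48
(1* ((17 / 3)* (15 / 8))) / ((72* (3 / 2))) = 85 / 864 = 0.10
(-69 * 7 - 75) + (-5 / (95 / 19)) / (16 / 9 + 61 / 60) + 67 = -247153 / 503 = -491.36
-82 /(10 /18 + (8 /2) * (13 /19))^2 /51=-799254 /5388473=-0.15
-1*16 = -16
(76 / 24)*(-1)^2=19 / 6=3.17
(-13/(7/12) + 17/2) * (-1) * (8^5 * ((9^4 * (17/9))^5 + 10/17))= 15714784077948223820270190592/119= 132057009058388435464455400.00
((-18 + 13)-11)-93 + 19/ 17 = -1834/ 17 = -107.88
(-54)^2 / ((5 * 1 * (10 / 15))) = 4374 / 5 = 874.80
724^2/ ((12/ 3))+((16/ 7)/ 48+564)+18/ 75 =69094351/ 525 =131608.29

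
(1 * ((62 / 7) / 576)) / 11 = 31 / 22176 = 0.00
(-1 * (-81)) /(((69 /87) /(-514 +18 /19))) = -52398.29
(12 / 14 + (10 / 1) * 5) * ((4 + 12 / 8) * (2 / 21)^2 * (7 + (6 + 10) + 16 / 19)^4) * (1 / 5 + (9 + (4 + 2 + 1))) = 2968301395706328 / 223500515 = 13280959.98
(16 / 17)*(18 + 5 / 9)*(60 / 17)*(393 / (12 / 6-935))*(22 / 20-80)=184116832 / 89879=2048.50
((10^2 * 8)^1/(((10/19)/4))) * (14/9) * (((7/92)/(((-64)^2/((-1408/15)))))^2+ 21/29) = 5446667808953/795277440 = 6848.76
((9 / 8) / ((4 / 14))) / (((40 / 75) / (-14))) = -6615 / 64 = -103.36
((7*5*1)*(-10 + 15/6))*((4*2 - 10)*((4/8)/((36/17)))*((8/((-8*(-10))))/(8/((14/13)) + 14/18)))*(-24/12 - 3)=-7.55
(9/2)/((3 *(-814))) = -3/1628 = -0.00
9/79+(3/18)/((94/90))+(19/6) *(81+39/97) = 185876711/720322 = 258.05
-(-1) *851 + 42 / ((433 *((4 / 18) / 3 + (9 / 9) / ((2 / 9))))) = 91017569 / 106951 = 851.02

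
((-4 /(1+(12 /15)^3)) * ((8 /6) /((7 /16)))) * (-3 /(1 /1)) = 32000 /1323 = 24.19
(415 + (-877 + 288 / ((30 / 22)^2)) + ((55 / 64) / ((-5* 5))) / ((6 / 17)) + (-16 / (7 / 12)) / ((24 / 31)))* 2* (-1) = 23025809 / 33600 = 685.29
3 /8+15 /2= 63 /8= 7.88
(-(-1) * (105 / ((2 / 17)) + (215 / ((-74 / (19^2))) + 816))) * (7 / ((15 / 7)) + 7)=3758678 / 555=6772.39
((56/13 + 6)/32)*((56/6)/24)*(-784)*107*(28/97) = -3033.35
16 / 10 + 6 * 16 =488 / 5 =97.60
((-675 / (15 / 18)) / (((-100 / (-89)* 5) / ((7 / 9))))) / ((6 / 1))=-1869 / 100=-18.69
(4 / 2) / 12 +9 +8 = 103 / 6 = 17.17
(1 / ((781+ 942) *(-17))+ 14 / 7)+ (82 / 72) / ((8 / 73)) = 12.39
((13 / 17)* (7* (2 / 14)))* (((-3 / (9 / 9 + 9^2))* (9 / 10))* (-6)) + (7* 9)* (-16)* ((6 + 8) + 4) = -126462627 / 6970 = -18143.85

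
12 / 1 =12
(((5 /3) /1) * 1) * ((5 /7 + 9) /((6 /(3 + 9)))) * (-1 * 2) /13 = -1360 /273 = -4.98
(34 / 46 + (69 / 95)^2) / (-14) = -131464 / 1453025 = -0.09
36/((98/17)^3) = 44217/235298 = 0.19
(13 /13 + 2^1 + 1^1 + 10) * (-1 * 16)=-224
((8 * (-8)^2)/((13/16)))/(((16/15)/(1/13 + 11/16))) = 76320/169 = 451.60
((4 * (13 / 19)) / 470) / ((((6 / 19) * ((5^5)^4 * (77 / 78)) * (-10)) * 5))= -169 / 43141841888427734375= -0.00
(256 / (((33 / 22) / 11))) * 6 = 11264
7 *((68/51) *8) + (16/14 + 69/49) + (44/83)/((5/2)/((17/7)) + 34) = 124700035/1614599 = 77.23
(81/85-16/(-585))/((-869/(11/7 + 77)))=-97490/1099917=-0.09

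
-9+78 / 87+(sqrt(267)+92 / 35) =-5557 / 1015+sqrt(267) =10.87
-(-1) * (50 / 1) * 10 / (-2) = -250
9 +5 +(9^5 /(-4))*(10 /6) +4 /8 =-98357 /4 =-24589.25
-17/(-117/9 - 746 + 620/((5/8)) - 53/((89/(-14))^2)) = -134657/1835205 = -0.07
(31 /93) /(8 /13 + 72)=0.00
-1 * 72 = -72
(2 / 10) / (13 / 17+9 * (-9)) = -17 / 6820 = -0.00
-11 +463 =452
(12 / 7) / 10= 6 / 35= 0.17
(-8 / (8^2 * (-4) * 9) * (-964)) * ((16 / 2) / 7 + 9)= -17111 / 504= -33.95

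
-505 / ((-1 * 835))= 101 / 167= 0.60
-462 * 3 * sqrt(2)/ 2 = -693 * sqrt(2) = -980.05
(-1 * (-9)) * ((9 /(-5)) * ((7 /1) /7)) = -16.20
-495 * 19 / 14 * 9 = -84645 / 14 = -6046.07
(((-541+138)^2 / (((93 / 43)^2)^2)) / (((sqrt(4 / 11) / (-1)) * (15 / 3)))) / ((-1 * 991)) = 577777369 * sqrt(11) / 771404310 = 2.48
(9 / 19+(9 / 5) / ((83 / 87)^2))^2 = 2573791324416 / 428311347025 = 6.01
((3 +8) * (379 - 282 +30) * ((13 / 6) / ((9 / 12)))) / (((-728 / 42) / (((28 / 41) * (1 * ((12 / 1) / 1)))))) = -78232 / 41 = -1908.10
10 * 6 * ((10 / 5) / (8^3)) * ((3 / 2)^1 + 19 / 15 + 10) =2.99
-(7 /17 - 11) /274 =90 /2329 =0.04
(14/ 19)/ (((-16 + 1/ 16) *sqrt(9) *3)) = -224/ 43605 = -0.01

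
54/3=18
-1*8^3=-512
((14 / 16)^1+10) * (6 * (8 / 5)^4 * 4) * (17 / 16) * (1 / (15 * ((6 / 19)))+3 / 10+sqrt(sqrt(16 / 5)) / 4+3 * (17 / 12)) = 567936 * 5^(3 / 4) / 3125+27040064 / 3125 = 9260.50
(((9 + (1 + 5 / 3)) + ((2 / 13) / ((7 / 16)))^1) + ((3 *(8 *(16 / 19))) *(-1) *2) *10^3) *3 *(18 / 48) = -628804983 / 13832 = -45460.16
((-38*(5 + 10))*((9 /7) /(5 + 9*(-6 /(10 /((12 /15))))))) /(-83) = 128250 /9877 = 12.98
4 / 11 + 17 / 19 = 263 / 209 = 1.26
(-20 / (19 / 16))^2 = 102400 / 361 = 283.66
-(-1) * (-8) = -8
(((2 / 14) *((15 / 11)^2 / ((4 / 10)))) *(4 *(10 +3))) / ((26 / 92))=103500 / 847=122.20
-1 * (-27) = 27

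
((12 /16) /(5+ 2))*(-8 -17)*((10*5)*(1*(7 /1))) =-1875 /2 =-937.50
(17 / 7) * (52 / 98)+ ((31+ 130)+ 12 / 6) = 56351 / 343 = 164.29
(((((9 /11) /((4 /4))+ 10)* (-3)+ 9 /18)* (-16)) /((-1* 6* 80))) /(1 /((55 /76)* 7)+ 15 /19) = -93499 /86628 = -1.08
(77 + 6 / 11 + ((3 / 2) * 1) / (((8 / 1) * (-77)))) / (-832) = -95533 / 1025024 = -0.09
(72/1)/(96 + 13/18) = 1296/1741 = 0.74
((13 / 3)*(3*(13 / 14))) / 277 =0.04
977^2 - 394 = 954135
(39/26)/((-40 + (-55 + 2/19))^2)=361/2167206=0.00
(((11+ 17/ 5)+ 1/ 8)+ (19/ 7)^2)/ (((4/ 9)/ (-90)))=-3475629/ 784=-4433.20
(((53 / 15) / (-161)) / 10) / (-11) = 53 / 265650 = 0.00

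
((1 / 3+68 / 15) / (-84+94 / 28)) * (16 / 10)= -8176 / 84675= -0.10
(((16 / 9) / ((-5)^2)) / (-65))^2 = 256 / 213890625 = 0.00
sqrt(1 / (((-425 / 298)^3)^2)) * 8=2.76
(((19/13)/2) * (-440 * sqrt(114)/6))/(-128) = 1045 * sqrt(114)/2496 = 4.47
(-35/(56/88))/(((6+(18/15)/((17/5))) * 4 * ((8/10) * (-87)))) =4675/150336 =0.03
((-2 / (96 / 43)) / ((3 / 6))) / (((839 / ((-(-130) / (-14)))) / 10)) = 13975 / 70476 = 0.20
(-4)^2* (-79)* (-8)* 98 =990976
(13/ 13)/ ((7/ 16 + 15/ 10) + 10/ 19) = 304/ 749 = 0.41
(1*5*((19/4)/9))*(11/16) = 1045/576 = 1.81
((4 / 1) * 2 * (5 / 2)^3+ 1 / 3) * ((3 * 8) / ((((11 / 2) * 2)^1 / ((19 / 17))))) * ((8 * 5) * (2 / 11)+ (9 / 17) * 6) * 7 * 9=7035525504 / 34969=201193.21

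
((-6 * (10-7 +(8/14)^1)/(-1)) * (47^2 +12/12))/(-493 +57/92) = -30498000/317093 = -96.18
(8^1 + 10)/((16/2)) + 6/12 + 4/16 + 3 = 6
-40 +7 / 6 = -233 / 6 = -38.83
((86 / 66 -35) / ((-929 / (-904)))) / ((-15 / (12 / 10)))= 2010496 / 766425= 2.62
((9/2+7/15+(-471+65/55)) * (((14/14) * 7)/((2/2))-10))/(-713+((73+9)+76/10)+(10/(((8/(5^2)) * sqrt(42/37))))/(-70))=-31489106789952/14076394765873+536903500 * sqrt(1554)/14076394765873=-2.24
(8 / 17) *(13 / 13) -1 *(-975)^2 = -16160617 / 17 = -950624.53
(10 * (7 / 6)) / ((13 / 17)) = 595 / 39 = 15.26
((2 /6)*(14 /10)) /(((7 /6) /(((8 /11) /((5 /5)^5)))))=16 /55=0.29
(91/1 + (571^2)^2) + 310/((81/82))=8610521460952/81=106302734085.83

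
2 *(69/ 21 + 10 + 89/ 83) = 16684/ 581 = 28.72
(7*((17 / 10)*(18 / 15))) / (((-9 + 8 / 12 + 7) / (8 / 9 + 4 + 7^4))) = -2576707 / 100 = -25767.07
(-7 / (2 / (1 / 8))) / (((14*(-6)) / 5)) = 5 / 192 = 0.03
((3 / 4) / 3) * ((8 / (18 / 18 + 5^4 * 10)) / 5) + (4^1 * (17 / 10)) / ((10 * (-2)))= -106247 / 312550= -0.34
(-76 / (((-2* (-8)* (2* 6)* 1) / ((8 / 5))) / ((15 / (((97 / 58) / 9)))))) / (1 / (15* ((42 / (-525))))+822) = -0.06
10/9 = 1.11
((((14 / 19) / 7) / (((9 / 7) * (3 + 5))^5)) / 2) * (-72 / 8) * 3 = -16807 / 1361608704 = -0.00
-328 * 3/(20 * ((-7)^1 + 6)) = 49.20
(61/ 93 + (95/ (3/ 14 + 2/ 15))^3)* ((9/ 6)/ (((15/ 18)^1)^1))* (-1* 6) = -13291811317890666/ 60297635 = -220436694.04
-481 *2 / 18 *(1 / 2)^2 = -481 / 36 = -13.36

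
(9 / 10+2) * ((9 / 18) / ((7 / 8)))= 58 / 35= 1.66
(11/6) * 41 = 451/6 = 75.17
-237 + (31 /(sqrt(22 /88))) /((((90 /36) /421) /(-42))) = -2193753 /5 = -438750.60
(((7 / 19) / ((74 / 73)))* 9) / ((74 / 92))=105777 / 26011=4.07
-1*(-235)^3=12977875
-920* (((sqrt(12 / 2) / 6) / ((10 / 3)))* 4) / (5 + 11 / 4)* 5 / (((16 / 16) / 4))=-14720* sqrt(6) / 31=-1163.11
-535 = -535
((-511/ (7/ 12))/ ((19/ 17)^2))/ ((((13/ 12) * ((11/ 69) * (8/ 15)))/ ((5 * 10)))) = -19651855500/ 51623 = -380680.23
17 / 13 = 1.31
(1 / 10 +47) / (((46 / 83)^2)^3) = 153988915856799 / 94742968960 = 1625.33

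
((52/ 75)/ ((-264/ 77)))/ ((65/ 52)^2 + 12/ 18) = -728/ 8025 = -0.09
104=104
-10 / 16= -5 / 8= -0.62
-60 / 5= -12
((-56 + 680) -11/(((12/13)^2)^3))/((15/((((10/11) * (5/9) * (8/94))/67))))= 9050795585/349081311744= 0.03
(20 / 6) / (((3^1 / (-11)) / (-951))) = 34870 / 3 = 11623.33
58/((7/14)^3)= 464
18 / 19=0.95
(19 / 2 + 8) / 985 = 7 / 394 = 0.02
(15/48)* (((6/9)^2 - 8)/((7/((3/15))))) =-17/252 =-0.07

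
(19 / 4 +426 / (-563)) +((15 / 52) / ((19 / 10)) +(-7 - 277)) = -155667575 / 556244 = -279.85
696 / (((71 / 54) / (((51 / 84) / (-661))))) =-159732 / 328517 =-0.49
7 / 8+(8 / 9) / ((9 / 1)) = 631 / 648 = 0.97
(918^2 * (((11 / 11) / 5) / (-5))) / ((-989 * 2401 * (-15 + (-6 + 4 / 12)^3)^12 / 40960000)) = 50595340574411314898241600 / 296625511166062598627376532464999288467445088109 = 0.00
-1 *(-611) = 611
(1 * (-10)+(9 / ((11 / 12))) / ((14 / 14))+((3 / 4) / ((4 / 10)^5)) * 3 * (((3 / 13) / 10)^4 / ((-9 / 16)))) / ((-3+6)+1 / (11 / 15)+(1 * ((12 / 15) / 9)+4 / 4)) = -329223195 / 9867025792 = -0.03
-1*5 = -5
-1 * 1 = -1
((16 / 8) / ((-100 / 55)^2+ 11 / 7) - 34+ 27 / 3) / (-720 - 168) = 101581 / 3668328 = 0.03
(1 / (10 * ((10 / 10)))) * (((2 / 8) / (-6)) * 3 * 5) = -1 / 16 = -0.06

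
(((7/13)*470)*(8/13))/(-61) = -26320/10309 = -2.55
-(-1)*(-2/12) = -0.17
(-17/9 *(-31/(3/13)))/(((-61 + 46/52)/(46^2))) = -376914616/42201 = -8931.41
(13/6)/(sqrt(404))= 13 * sqrt(101)/1212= 0.11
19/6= 3.17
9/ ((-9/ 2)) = -2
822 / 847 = 0.97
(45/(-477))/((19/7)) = -0.03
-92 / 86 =-46 / 43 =-1.07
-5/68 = -0.07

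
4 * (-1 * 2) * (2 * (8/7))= -128/7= -18.29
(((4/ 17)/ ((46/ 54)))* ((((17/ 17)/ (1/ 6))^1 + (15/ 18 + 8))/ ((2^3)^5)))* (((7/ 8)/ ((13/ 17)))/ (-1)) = -5607/ 39190528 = -0.00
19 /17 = 1.12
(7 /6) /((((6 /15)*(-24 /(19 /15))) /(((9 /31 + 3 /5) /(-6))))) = 3059 /133920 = 0.02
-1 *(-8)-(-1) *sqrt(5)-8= sqrt(5)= 2.24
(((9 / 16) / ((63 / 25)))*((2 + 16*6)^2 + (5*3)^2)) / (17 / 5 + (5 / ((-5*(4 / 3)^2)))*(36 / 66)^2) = 148663625 / 219044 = 678.69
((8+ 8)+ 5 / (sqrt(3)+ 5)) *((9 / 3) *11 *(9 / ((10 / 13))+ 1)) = 143637 / 20-381 *sqrt(3) / 4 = 7016.87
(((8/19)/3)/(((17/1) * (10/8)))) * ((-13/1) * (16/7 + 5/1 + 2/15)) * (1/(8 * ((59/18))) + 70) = -70479656/1579725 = -44.62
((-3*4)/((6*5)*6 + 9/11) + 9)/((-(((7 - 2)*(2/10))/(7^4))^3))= -81981944091523/663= -123653007679.52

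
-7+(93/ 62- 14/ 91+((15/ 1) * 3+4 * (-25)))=-1577/ 26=-60.65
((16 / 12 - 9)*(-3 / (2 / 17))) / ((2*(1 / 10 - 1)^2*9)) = 9775 / 729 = 13.41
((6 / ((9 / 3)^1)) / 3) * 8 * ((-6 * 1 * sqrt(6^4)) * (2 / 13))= -2304 / 13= -177.23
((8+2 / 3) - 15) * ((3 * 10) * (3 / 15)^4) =-38 / 125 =-0.30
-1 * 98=-98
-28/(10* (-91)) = 2/65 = 0.03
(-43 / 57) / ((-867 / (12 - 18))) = -86 / 16473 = -0.01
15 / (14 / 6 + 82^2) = 45 / 20179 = 0.00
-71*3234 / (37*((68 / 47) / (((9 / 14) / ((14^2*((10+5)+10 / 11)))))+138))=-534196971 / 615970709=-0.87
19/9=2.11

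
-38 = -38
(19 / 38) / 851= 1 / 1702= 0.00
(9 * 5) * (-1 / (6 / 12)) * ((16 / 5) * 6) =-1728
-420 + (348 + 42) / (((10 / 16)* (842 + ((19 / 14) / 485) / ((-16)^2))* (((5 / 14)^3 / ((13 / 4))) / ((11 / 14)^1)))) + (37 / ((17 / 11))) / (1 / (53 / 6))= -69243012240383 / 414686128050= -166.98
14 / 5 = 2.80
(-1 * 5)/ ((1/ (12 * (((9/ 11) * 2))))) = -1080/ 11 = -98.18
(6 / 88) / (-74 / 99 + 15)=27 / 5644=0.00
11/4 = 2.75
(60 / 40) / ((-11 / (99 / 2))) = -27 / 4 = -6.75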